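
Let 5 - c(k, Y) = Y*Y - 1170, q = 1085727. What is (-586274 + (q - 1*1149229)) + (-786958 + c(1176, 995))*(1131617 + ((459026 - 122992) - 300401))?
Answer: -2072812537776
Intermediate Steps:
c(k, Y) = 1175 - Y² (c(k, Y) = 5 - (Y*Y - 1170) = 5 - (Y² - 1170) = 5 - (-1170 + Y²) = 5 + (1170 - Y²) = 1175 - Y²)
(-586274 + (q - 1*1149229)) + (-786958 + c(1176, 995))*(1131617 + ((459026 - 122992) - 300401)) = (-586274 + (1085727 - 1*1149229)) + (-786958 + (1175 - 1*995²))*(1131617 + ((459026 - 122992) - 300401)) = (-586274 + (1085727 - 1149229)) + (-786958 + (1175 - 1*990025))*(1131617 + (336034 - 300401)) = (-586274 - 63502) + (-786958 + (1175 - 990025))*(1131617 + 35633) = -649776 + (-786958 - 988850)*1167250 = -649776 - 1775808*1167250 = -649776 - 2072811888000 = -2072812537776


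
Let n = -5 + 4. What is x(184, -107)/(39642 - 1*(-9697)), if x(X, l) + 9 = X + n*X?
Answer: -9/49339 ≈ -0.00018241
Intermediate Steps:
n = -1
x(X, l) = -9 (x(X, l) = -9 + (X - X) = -9 + 0 = -9)
x(184, -107)/(39642 - 1*(-9697)) = -9/(39642 - 1*(-9697)) = -9/(39642 + 9697) = -9/49339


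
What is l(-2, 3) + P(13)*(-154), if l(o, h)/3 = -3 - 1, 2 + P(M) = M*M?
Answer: -25730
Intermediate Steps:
P(M) = -2 + M**2 (P(M) = -2 + M*M = -2 + M**2)
l(o, h) = -12 (l(o, h) = 3*(-3 - 1) = 3*(-4) = -12)
l(-2, 3) + P(13)*(-154) = -12 + (-2 + 13**2)*(-154) = -12 + (-2 + 169)*(-154) = -12 + 167*(-154) = -12 - 25718 = -25730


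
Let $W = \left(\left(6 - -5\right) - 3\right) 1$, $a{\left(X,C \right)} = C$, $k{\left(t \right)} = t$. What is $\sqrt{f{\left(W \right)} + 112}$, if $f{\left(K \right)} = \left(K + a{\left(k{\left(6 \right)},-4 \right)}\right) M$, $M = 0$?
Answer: $4 \sqrt{7} \approx 10.583$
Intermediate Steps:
$W = 8$ ($W = \left(\left(6 + 5\right) - 3\right) 1 = \left(11 - 3\right) 1 = 8 \cdot 1 = 8$)
$f{\left(K \right)} = 0$ ($f{\left(K \right)} = \left(K - 4\right) 0 = \left(-4 + K\right) 0 = 0$)
$\sqrt{f{\left(W \right)} + 112} = \sqrt{0 + 112} = \sqrt{112} = 4 \sqrt{7}$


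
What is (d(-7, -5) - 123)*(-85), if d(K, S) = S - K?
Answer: 10285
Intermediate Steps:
(d(-7, -5) - 123)*(-85) = ((-5 - 1*(-7)) - 123)*(-85) = ((-5 + 7) - 123)*(-85) = (2 - 123)*(-85) = -121*(-85) = 10285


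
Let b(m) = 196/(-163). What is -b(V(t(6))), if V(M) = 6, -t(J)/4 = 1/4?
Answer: 196/163 ≈ 1.2025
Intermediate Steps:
t(J) = -1 (t(J) = -4/4 = -4*1/4 = -1)
b(m) = -196/163 (b(m) = 196*(-1/163) = -196/163)
-b(V(t(6))) = -1*(-196/163) = 196/163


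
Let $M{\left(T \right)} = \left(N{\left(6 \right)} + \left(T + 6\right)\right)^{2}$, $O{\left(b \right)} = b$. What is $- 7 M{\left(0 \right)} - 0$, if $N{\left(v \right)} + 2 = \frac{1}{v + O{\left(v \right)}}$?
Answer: $- \frac{16807}{144} \approx -116.72$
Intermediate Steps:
$N{\left(v \right)} = -2 + \frac{1}{2 v}$ ($N{\left(v \right)} = -2 + \frac{1}{v + v} = -2 + \frac{1}{2 v}$)
$M{\left(T \right)} = \left(\frac{49}{12} + T\right)^{2}$ ($M{\left(T \right)} = \left(\left(-2 + \frac{1}{2 \cdot 6}\right) + \left(T + 6\right)\right)^{2} = \left(\left(-2 + \frac{1}{2} \cdot \frac{1}{6}\right) + \left(6 + T\right)\right)^{2} = \left(\left(-2 + \frac{1}{12}\right) + \left(6 + T\right)\right)^{2} = \left(- \frac{23}{12} + \left(6 + T\right)\right)^{2} = \left(\frac{49}{12} + T\right)^{2}$)
$- 7 M{\left(0 \right)} - 0 = - 7 \frac{\left(49 + 12 \cdot 0\right)^{2}}{144} - 0 = - 7 \frac{\left(49 + 0\right)^{2}}{144} + \left(5 - 5\right) = - 7 \frac{49^{2}}{144} + 0 = - 7 \cdot \frac{1}{144} \cdot 2401 + 0 = \left(-7\right) \frac{2401}{144} + 0 = - \frac{16807}{144} + 0 = - \frac{16807}{144}$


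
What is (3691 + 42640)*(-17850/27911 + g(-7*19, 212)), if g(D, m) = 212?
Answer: 273319634342/27911 ≈ 9.7925e+6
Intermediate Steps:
(3691 + 42640)*(-17850/27911 + g(-7*19, 212)) = (3691 + 42640)*(-17850/27911 + 212) = 46331*(-17850*1/27911 + 212) = 46331*(-17850/27911 + 212) = 46331*(5899282/27911) = 273319634342/27911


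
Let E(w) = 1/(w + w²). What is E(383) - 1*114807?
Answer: -16884895103/147072 ≈ -1.1481e+5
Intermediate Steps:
E(383) - 1*114807 = 1/(383*(1 + 383)) - 1*114807 = (1/383)/384 - 114807 = (1/383)*(1/384) - 114807 = 1/147072 - 114807 = -16884895103/147072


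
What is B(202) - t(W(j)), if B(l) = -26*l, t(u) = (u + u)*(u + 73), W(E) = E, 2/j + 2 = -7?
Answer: -422792/81 ≈ -5219.7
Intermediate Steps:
j = -2/9 (j = 2/(-2 - 7) = 2/(-9) = 2*(-⅑) = -2/9 ≈ -0.22222)
t(u) = 2*u*(73 + u) (t(u) = (2*u)*(73 + u) = 2*u*(73 + u))
B(202) - t(W(j)) = -26*202 - 2*(-2)*(73 - 2/9)/9 = -5252 - 2*(-2)*655/(9*9) = -5252 - 1*(-2620/81) = -5252 + 2620/81 = -422792/81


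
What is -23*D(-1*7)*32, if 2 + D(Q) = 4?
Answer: -1472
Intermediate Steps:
D(Q) = 2 (D(Q) = -2 + 4 = 2)
-23*D(-1*7)*32 = -23*2*32 = -46*32 = -1472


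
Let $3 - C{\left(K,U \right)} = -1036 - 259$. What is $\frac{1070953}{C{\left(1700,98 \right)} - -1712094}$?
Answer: $\frac{1070953}{1713392} \approx 0.62505$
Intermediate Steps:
$C{\left(K,U \right)} = 1298$ ($C{\left(K,U \right)} = 3 - \left(-1036 - 259\right) = 3 - -1295 = 3 + 1295 = 1298$)
$\frac{1070953}{C{\left(1700,98 \right)} - -1712094} = \frac{1070953}{1298 - -1712094} = \frac{1070953}{1298 + 1712094} = \frac{1070953}{1713392}$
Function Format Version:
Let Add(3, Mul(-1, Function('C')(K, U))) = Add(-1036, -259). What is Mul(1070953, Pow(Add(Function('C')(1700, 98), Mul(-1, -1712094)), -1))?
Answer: Rational(1070953, 1713392) ≈ 0.62505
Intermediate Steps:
Function('C')(K, U) = 1298 (Function('C')(K, U) = Add(3, Mul(-1, Add(-1036, -259))) = Add(3, Mul(-1, -1295)) = Add(3, 1295) = 1298)
Mul(1070953, Pow(Add(Function('C')(1700, 98), Mul(-1, -1712094)), -1)) = Mul(1070953, Pow(Add(1298, Mul(-1, -1712094)), -1)) = Mul(1070953, Pow(Add(1298, 1712094), -1)) = Mul(1070953, Pow(1713392, -1)) = Mul(1070953, Rational(1, 1713392)) = Rational(1070953, 1713392)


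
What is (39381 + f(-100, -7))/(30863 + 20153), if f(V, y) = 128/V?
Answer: 984493/1275400 ≈ 0.77191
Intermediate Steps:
(39381 + f(-100, -7))/(30863 + 20153) = (39381 + 128/(-100))/(30863 + 20153) = (39381 + 128*(-1/100))/51016 = (39381 - 32/25)*(1/51016) = (984493/25)*(1/51016) = 984493/1275400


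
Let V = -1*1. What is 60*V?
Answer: -60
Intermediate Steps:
V = -1
60*V = 60*(-1) = -60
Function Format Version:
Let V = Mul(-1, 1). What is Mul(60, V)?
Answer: -60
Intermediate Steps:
V = -1
Mul(60, V) = Mul(60, -1) = -60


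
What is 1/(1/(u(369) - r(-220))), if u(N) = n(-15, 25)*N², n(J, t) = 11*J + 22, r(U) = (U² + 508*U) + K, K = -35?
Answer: -19407628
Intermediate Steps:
r(U) = -35 + U² + 508*U (r(U) = (U² + 508*U) - 35 = -35 + U² + 508*U)
n(J, t) = 22 + 11*J
u(N) = -143*N² (u(N) = (22 + 11*(-15))*N² = (22 - 165)*N² = -143*N²)
1/(1/(u(369) - r(-220))) = 1/(1/(-143*369² - (-35 + (-220)² + 508*(-220)))) = 1/(1/(-143*136161 - (-35 + 48400 - 111760))) = 1/(1/(-19471023 - 1*(-63395))) = 1/(1/(-19471023 + 63395)) = 1/(1/(-19407628)) = 1/(-1/19407628) = -19407628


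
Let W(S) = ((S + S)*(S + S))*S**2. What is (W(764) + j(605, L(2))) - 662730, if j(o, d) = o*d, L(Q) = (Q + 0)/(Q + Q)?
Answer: 2725606838473/2 ≈ 1.3628e+12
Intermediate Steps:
L(Q) = 1/2 (L(Q) = Q/((2*Q)) = Q*(1/(2*Q)) = 1/2)
W(S) = 4*S**4 (W(S) = ((2*S)*(2*S))*S**2 = (4*S**2)*S**2 = 4*S**4)
j(o, d) = d*o
(W(764) + j(605, L(2))) - 662730 = (4*764**4 + (1/2)*605) - 662730 = (4*340701020416 + 605/2) - 662730 = (1362804081664 + 605/2) - 662730 = 2725608163933/2 - 662730 = 2725606838473/2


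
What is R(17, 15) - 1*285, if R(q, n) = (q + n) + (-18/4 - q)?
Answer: -549/2 ≈ -274.50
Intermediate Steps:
R(q, n) = -9/2 + n (R(q, n) = (n + q) + (-18*1/4 - q) = (n + q) + (-9/2 - q) = -9/2 + n)
R(17, 15) - 1*285 = (-9/2 + 15) - 1*285 = 21/2 - 285 = -549/2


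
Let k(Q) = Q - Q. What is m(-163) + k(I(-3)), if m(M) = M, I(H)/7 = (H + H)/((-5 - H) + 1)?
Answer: -163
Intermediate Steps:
I(H) = 14*H/(-4 - H) (I(H) = 7*((H + H)/((-5 - H) + 1)) = 7*((2*H)/(-4 - H)) = 7*(2*H/(-4 - H)) = 14*H/(-4 - H))
k(Q) = 0
m(-163) + k(I(-3)) = -163 + 0 = -163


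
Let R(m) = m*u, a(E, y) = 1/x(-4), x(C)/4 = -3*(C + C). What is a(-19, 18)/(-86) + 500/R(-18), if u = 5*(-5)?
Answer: 27517/24768 ≈ 1.1110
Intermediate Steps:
x(C) = -24*C (x(C) = 4*(-3*(C + C)) = 4*(-6*C) = -24*C)
a(E, y) = 1/96 (a(E, y) = 1/(-24*(-4)) = 1/96)
u = -25
R(m) = -25*m (R(m) = m*(-25) = -25*m)
a(-19, 18)/(-86) + 500/R(-18) = (1/96)/(-86) + 500/((-25*(-18))) = (1/96)*(-1/86) + 500/450 = -1/8256 + 500*(1/450) = -1/8256 + 10/9 = 27517/24768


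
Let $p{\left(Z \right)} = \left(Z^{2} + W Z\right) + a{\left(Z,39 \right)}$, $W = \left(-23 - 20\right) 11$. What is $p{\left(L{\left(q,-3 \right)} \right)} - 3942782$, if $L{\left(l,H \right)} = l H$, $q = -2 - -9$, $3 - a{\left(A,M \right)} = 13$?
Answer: $-3932418$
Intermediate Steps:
$a{\left(A,M \right)} = -10$ ($a{\left(A,M \right)} = 3 - 13 = -10$)
$q = 7$ ($q = -2 + 9 = 7$)
$W = -473$ ($W = \left(-43\right) 11 = -473$)
$L{\left(l,H \right)} = H l$
$p{\left(Z \right)} = -10 + Z^{2} - 473 Z$ ($p{\left(Z \right)} = \left(Z^{2} - 473 Z\right) - 10 = -10 + Z^{2} - 473 Z$)
$p{\left(L{\left(q,-3 \right)} \right)} - 3942782 = \left(-10 + \left(\left(-3\right) 7\right)^{2} - 473 \left(\left(-3\right) 7\right)\right) - 3942782 = \left(-10 + \left(-21\right)^{2} - -9933\right) - 3942782 = \left(-10 + 441 + 9933\right) - 3942782 = 10364 - 3942782 = -3932418$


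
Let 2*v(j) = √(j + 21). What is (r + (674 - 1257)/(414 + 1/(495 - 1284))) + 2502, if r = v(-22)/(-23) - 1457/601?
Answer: 44584033258/17846695 - I/46 ≈ 2498.2 - 0.021739*I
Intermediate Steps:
v(j) = √(21 + j)/2 (v(j) = √(j + 21)/2 = √(21 + j)/2)
r = -1457/601 - I/46 (r = (√(21 - 22)/2)/(-23) - 1457/601 = (√(-1)/2)*(-1/23) - 1457*1/601 = (I/2)*(-1/23) - 1457/601 = -I/46 - 1457/601 = -1457/601 - I/46 ≈ -2.4243 - 0.021739*I)
(r + (674 - 1257)/(414 + 1/(495 - 1284))) + 2502 = ((-1457/601 - I/46) + (674 - 1257)/(414 + 1/(495 - 1284))) + 2502 = ((-1457/601 - I/46) - 583/(414 + 1/(-789))) + 2502 = ((-1457/601 - I/46) - 583/(414 - 1/789)) + 2502 = ((-1457/601 - I/46) - 583/326645/789) + 2502 = ((-1457/601 - I/46) - 583*789/326645) + 2502 = ((-1457/601 - I/46) - 41817/29695) + 2502 = (-68397632/17846695 - I/46) + 2502 = 44584033258/17846695 - I/46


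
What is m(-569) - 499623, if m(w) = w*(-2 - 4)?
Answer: -496209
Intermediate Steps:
m(w) = -6*w (m(w) = w*(-6) = -6*w)
m(-569) - 499623 = -6*(-569) - 499623 = 3414 - 499623 = -496209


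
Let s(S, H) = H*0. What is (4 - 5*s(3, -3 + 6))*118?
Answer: 472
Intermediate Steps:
s(S, H) = 0
(4 - 5*s(3, -3 + 6))*118 = (4 - 5*0)*118 = (4 + 0)*118 = 4*118 = 472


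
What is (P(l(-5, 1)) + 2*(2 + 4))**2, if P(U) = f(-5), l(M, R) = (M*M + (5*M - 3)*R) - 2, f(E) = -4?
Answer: 64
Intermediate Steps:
l(M, R) = -2 + M**2 + R*(-3 + 5*M) (l(M, R) = (M**2 + (-3 + 5*M)*R) - 2 = (M**2 + R*(-3 + 5*M)) - 2 = -2 + M**2 + R*(-3 + 5*M))
P(U) = -4
(P(l(-5, 1)) + 2*(2 + 4))**2 = (-4 + 2*(2 + 4))**2 = (-4 + 2*6)**2 = (-4 + 12)**2 = 8**2 = 64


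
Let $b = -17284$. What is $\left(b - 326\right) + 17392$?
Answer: $-218$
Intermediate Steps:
$\left(b - 326\right) + 17392 = \left(-17284 - 326\right) + 17392 = -17610 + 17392 = -218$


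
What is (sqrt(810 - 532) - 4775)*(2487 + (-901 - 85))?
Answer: -7167275 + 1501*sqrt(278) ≈ -7.1422e+6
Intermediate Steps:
(sqrt(810 - 532) - 4775)*(2487 + (-901 - 85)) = (sqrt(278) - 4775)*(2487 - 986) = (-4775 + sqrt(278))*1501 = -7167275 + 1501*sqrt(278)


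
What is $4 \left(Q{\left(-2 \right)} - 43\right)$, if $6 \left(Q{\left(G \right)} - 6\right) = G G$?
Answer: $- \frac{436}{3} \approx -145.33$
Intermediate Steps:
$Q{\left(G \right)} = 6 + \frac{G^{2}}{6}$ ($Q{\left(G \right)} = 6 + \frac{G G}{6} = 6 + \frac{G^{2}}{6}$)
$4 \left(Q{\left(-2 \right)} - 43\right) = 4 \left(\left(6 + \frac{\left(-2\right)^{2}}{6}\right) - 43\right) = 4 \left(\left(6 + \frac{1}{6} \cdot 4\right) - 43\right) = 4 \left(\left(6 + \frac{2}{3}\right) - 43\right) = 4 \left(\frac{20}{3} - 43\right) = 4 \left(- \frac{109}{3}\right) = - \frac{436}{3}$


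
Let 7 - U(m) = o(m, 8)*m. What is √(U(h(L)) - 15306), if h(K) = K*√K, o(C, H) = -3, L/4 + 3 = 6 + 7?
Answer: √(-15299 + 240*√10) ≈ 120.58*I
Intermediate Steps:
L = 40 (L = -12 + 4*(6 + 7) = -12 + 4*13 = -12 + 52 = 40)
h(K) = K^(3/2)
U(m) = 7 + 3*m (U(m) = 7 - (-3)*m = 7 + 3*m)
√(U(h(L)) - 15306) = √((7 + 3*40^(3/2)) - 15306) = √((7 + 3*(80*√10)) - 15306) = √((7 + 240*√10) - 15306) = √(-15299 + 240*√10)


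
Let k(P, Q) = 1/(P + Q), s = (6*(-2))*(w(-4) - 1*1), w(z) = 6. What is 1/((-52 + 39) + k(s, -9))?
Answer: -69/898 ≈ -0.076837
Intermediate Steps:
s = -60 (s = (6*(-2))*(6 - 1*1) = -12*(6 - 1) = -12*5 = -60)
1/((-52 + 39) + k(s, -9)) = 1/((-52 + 39) + 1/(-60 - 9)) = 1/(-13 + 1/(-69)) = 1/(-13 - 1/69) = 1/(-898/69) = -69/898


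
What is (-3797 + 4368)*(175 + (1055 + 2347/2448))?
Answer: 1720643977/2448 ≈ 7.0288e+5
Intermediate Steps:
(-3797 + 4368)*(175 + (1055 + 2347/2448)) = 571*(175 + (1055 + 2347*(1/2448))) = 571*(175 + (1055 + 2347/2448)) = 571*(175 + 2584987/2448) = 571*(3013387/2448) = 1720643977/2448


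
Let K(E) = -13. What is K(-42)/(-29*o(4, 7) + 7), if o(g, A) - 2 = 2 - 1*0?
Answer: 13/109 ≈ 0.11927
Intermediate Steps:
o(g, A) = 4 (o(g, A) = 2 + (2 - 1*0) = 2 + (2 + 0) = 2 + 2 = 4)
K(-42)/(-29*o(4, 7) + 7) = -13/(-29*4 + 7) = -13/(-116 + 7) = -13/(-109) = -13*(-1/109) = 13/109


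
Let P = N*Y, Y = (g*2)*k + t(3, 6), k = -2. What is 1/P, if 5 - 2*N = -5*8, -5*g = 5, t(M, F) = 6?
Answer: 1/225 ≈ 0.0044444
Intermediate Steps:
g = -1 (g = -1/5*5 = -1)
N = 45/2 (N = 5/2 - (-5)*8/2 = 5/2 - 1/2*(-40) = 5/2 + 20 = 45/2 ≈ 22.500)
Y = 10 (Y = -1*2*(-2) + 6 = -2*(-2) + 6 = 4 + 6 = 10)
P = 225 (P = (45/2)*10 = 225)
1/P = 1/225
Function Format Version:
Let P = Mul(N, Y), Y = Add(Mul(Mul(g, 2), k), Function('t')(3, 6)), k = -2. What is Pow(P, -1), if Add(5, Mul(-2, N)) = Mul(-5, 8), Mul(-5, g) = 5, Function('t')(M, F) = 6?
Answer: Rational(1, 225) ≈ 0.0044444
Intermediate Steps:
g = -1 (g = Mul(Rational(-1, 5), 5) = -1)
N = Rational(45, 2) (N = Add(Rational(5, 2), Mul(Rational(-1, 2), Mul(-5, 8))) = Add(Rational(5, 2), Mul(Rational(-1, 2), -40)) = Add(Rational(5, 2), 20) = Rational(45, 2) ≈ 22.500)
Y = 10 (Y = Add(Mul(Mul(-1, 2), -2), 6) = Add(Mul(-2, -2), 6) = Add(4, 6) = 10)
P = 225 (P = Mul(Rational(45, 2), 10) = 225)
Pow(P, -1) = Pow(225, -1) = Rational(1, 225)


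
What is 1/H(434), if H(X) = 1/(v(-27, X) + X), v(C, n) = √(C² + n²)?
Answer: 434 + √189085 ≈ 868.84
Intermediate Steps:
H(X) = 1/(X + √(729 + X²)) (H(X) = 1/(√((-27)² + X²) + X) = 1/(√(729 + X²) + X) = 1/(X + √(729 + X²)))
1/H(434) = 1/(1/(434 + √(729 + 434²))) = 1/(1/(434 + √(729 + 188356))) = 1/(1/(434 + √189085)) = 434 + √189085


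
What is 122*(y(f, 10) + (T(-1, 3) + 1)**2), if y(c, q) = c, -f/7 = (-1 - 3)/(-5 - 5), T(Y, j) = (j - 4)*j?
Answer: 732/5 ≈ 146.40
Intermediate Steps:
T(Y, j) = j*(-4 + j) (T(Y, j) = (-4 + j)*j = j*(-4 + j))
f = -14/5 (f = -7*(-1 - 3)/(-5 - 5) = -(-28)/(-10) = -(-28)*(-1)/10 = -7*2/5 = -14/5 ≈ -2.8000)
122*(y(f, 10) + (T(-1, 3) + 1)**2) = 122*(-14/5 + (3*(-4 + 3) + 1)**2) = 122*(-14/5 + (3*(-1) + 1)**2) = 122*(-14/5 + (-3 + 1)**2) = 122*(-14/5 + (-2)**2) = 122*(-14/5 + 4) = 122*(6/5) = 732/5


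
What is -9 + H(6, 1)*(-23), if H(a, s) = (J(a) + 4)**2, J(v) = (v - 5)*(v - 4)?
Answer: -837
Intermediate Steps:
J(v) = (-5 + v)*(-4 + v)
H(a, s) = (24 + a**2 - 9*a)**2 (H(a, s) = ((20 + a**2 - 9*a) + 4)**2 = (24 + a**2 - 9*a)**2)
-9 + H(6, 1)*(-23) = -9 + (24 + 6**2 - 9*6)**2*(-23) = -9 + (24 + 36 - 54)**2*(-23) = -9 + 6**2*(-23) = -9 + 36*(-23) = -9 - 828 = -837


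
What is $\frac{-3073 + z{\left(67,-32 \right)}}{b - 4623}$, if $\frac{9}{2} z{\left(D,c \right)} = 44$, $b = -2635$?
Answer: $\frac{1451}{3438} \approx 0.42205$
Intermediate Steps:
$z{\left(D,c \right)} = \frac{88}{9}$ ($z{\left(D,c \right)} = \frac{2}{9} \cdot 44 = \frac{88}{9}$)
$\frac{-3073 + z{\left(67,-32 \right)}}{b - 4623} = \frac{-3073 + \frac{88}{9}}{-2635 - 4623} = - \frac{27569}{9 \left(-7258\right)} = \left(- \frac{27569}{9}\right) \left(- \frac{1}{7258}\right) = \frac{1451}{3438}$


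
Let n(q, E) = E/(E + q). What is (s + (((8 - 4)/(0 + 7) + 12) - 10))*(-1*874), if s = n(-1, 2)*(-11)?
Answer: 118864/7 ≈ 16981.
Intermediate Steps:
s = -22 (s = (2/(2 - 1))*(-11) = (2/1)*(-11) = (2*1)*(-11) = 2*(-11) = -22)
(s + (((8 - 4)/(0 + 7) + 12) - 10))*(-1*874) = (-22 + (((8 - 4)/(0 + 7) + 12) - 10))*(-1*874) = (-22 + ((4/7 + 12) - 10))*(-874) = (-22 + (88/7 - 10))*(-874) = (-22 + 18/7)*(-874) = -136/7*(-874) = 118864/7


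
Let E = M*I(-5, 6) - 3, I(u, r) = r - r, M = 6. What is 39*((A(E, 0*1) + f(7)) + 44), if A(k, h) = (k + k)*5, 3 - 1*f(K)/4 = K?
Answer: -78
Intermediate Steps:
f(K) = 12 - 4*K
I(u, r) = 0
E = -3 (E = 6*0 - 3 = 0 - 3 = -3)
A(k, h) = 10*k (A(k, h) = (2*k)*5 = 10*k)
39*((A(E, 0*1) + f(7)) + 44) = 39*((10*(-3) + (12 - 4*7)) + 44) = 39*((-30 + (12 - 28)) + 44) = 39*((-30 - 16) + 44) = 39*(-46 + 44) = 39*(-2) = -78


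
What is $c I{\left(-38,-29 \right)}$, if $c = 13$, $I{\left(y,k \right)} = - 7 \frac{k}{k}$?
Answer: $-91$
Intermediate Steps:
$I{\left(y,k \right)} = -7$ ($I{\left(y,k \right)} = \left(-7\right) 1 = -7$)
$c I{\left(-38,-29 \right)} = 13 \left(-7\right) = -91$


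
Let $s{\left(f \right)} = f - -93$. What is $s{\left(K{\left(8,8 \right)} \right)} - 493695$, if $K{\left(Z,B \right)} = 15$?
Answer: $-493587$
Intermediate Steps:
$s{\left(f \right)} = 93 + f$ ($s{\left(f \right)} = f + 93 = 93 + f$)
$s{\left(K{\left(8,8 \right)} \right)} - 493695 = \left(93 + 15\right) - 493695 = 108 - 493695 = -493587$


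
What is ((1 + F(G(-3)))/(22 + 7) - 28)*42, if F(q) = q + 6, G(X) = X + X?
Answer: -34062/29 ≈ -1174.6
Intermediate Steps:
G(X) = 2*X
F(q) = 6 + q
((1 + F(G(-3)))/(22 + 7) - 28)*42 = ((1 + (6 + 2*(-3)))/(22 + 7) - 28)*42 = ((1 + (6 - 6))/29 - 28)*42 = ((1 + 0)*(1/29) - 28)*42 = (1*(1/29) - 28)*42 = (1/29 - 28)*42 = -811/29*42 = -34062/29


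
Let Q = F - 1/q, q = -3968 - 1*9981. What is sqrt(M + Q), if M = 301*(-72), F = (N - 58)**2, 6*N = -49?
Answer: I*sqrt(121138838312219)/83694 ≈ 131.51*I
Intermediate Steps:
N = -49/6 (N = (1/6)*(-49) = -49/6 ≈ -8.1667)
q = -13949 (q = -3968 - 9981 = -13949)
F = 157609/36 (F = (-49/6 - 58)**2 = (-397/6)**2 = 157609/36 ≈ 4378.0)
Q = 2198487977/502164 (Q = 157609/36 - 1/(-13949) = 157609/36 - 1*(-1/13949) = 157609/36 + 1/13949 = 2198487977/502164 ≈ 4378.0)
M = -21672
sqrt(M + Q) = sqrt(-21672 + 2198487977/502164) = sqrt(-8684410231/502164) = I*sqrt(121138838312219)/83694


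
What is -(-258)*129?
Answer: 33282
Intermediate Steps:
-(-258)*129 = -129*(-258) = 33282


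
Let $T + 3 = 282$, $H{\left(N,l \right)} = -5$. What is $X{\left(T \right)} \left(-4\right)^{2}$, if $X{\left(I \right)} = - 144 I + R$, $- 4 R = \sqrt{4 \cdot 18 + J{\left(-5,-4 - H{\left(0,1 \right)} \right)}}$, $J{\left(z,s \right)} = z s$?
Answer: $-642816 - 4 \sqrt{67} \approx -6.4285 \cdot 10^{5}$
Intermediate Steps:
$T = 279$ ($T = -3 + 282 = 279$)
$J{\left(z,s \right)} = s z$
$R = - \frac{\sqrt{67}}{4}$ ($R = - \frac{\sqrt{4 \cdot 18 + \left(-4 - -5\right) \left(-5\right)}}{4} = - \frac{\sqrt{72 + \left(-4 + 5\right) \left(-5\right)}}{4} = - \frac{\sqrt{72 + 1 \left(-5\right)}}{4} = - \frac{\sqrt{72 - 5}}{4} = - \frac{\sqrt{67}}{4} \approx -2.0463$)
$X{\left(I \right)} = - 144 I - \frac{\sqrt{67}}{4}$
$X{\left(T \right)} \left(-4\right)^{2} = \left(\left(-144\right) 279 - \frac{\sqrt{67}}{4}\right) \left(-4\right)^{2} = \left(-40176 - \frac{\sqrt{67}}{4}\right) 16 = -642816 - 4 \sqrt{67}$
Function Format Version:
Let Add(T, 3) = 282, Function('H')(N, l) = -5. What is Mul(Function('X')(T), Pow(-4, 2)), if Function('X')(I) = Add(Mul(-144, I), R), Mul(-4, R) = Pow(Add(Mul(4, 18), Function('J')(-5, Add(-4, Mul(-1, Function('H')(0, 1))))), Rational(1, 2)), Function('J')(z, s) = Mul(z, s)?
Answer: Add(-642816, Mul(-4, Pow(67, Rational(1, 2)))) ≈ -6.4285e+5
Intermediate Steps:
T = 279 (T = Add(-3, 282) = 279)
Function('J')(z, s) = Mul(s, z)
R = Mul(Rational(-1, 4), Pow(67, Rational(1, 2))) (R = Mul(Rational(-1, 4), Pow(Add(Mul(4, 18), Mul(Add(-4, Mul(-1, -5)), -5)), Rational(1, 2))) = Mul(Rational(-1, 4), Pow(Add(72, Mul(Add(-4, 5), -5)), Rational(1, 2))) = Mul(Rational(-1, 4), Pow(Add(72, Mul(1, -5)), Rational(1, 2))) = Mul(Rational(-1, 4), Pow(Add(72, -5), Rational(1, 2))) = Mul(Rational(-1, 4), Pow(67, Rational(1, 2))) ≈ -2.0463)
Function('X')(I) = Add(Mul(-144, I), Mul(Rational(-1, 4), Pow(67, Rational(1, 2))))
Mul(Function('X')(T), Pow(-4, 2)) = Mul(Add(Mul(-144, 279), Mul(Rational(-1, 4), Pow(67, Rational(1, 2)))), Pow(-4, 2)) = Mul(Add(-40176, Mul(Rational(-1, 4), Pow(67, Rational(1, 2)))), 16) = Add(-642816, Mul(-4, Pow(67, Rational(1, 2))))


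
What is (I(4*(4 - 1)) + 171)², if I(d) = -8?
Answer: 26569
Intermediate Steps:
(I(4*(4 - 1)) + 171)² = (-8 + 171)² = 163² = 26569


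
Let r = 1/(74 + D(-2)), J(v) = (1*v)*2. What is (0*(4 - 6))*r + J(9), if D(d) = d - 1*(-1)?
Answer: 18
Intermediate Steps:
D(d) = 1 + d (D(d) = d + 1 = 1 + d)
J(v) = 2*v (J(v) = v*2 = 2*v)
r = 1/73 (r = 1/(74 + (1 - 2)) = 1/(74 - 1) = 1/73 ≈ 0.013699)
(0*(4 - 6))*r + J(9) = (0*(4 - 6))*(1/73) + 2*9 = (0*(-2))*(1/73) + 18 = 0*(1/73) + 18 = 0 + 18 = 18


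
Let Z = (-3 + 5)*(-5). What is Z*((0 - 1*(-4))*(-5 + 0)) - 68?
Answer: 132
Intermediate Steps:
Z = -10 (Z = 2*(-5) = -10)
Z*((0 - 1*(-4))*(-5 + 0)) - 68 = -10*(0 - 1*(-4))*(-5 + 0) - 68 = -10*(0 + 4)*(-5) - 68 = -40*(-5) - 68 = -10*(-20) - 68 = 200 - 68 = 132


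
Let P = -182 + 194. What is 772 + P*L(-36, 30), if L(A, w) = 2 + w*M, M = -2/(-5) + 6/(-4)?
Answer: 400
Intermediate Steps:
M = -11/10 (M = -2*(-⅕) + 6*(-¼) = ⅖ - 3/2 = -11/10 ≈ -1.1000)
P = 12
L(A, w) = 2 - 11*w/10 (L(A, w) = 2 + w*(-11/10) = 2 - 11*w/10)
772 + P*L(-36, 30) = 772 + 12*(2 - 11/10*30) = 772 + 12*(2 - 33) = 772 + 12*(-31) = 772 - 372 = 400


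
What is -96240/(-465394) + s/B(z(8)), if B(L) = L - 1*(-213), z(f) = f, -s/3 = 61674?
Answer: -43043429814/51426037 ≈ -837.00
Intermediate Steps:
s = -185022 (s = -3*61674 = -185022)
B(L) = 213 + L (B(L) = L + 213 = 213 + L)
-96240/(-465394) + s/B(z(8)) = -96240/(-465394) - 185022/(213 + 8) = -96240*(-1/465394) - 185022/221 = 48120/232697 - 185022*1/221 = 48120/232697 - 185022/221 = -43043429814/51426037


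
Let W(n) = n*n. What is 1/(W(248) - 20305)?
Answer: 1/41199 ≈ 2.4272e-5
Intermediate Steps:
W(n) = n²
1/(W(248) - 20305) = 1/(248² - 20305) = 1/(61504 - 20305) = 1/41199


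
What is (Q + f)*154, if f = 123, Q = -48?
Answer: 11550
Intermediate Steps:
(Q + f)*154 = (-48 + 123)*154 = 75*154 = 11550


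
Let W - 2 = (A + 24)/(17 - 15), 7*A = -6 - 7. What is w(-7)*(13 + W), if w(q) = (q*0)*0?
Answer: 0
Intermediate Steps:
A = -13/7 (A = (-6 - 7)/7 = (1/7)*(-13) = -13/7 ≈ -1.8571)
w(q) = 0 (w(q) = 0*0 = 0)
W = 183/14 (W = 2 + (-13/7 + 24)/(17 - 15) = 2 + (155/7)/2 = 2 + (155/7)*(1/2) = 2 + 155/14 = 183/14 ≈ 13.071)
w(-7)*(13 + W) = 0*(13 + 183/14) = 0*(365/14) = 0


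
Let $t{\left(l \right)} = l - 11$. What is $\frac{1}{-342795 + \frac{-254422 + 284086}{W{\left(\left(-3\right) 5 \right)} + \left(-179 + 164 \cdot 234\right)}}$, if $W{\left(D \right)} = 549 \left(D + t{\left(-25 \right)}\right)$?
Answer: $- \frac{5099}{1747896873} \approx -2.9172 \cdot 10^{-6}$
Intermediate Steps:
$t{\left(l \right)} = -11 + l$
$W{\left(D \right)} = -19764 + 549 D$ ($W{\left(D \right)} = 549 \left(D - 36\right) = 549 \left(-36 + D\right) = -19764 + 549 D$)
$\frac{1}{-342795 + \frac{-254422 + 284086}{W{\left(\left(-3\right) 5 \right)} + \left(-179 + 164 \cdot 234\right)}} = \frac{1}{-342795 + \frac{-254422 + 284086}{\left(-19764 + 549 \left(\left(-3\right) 5\right)\right) + \left(-179 + 164 \cdot 234\right)}} = \frac{1}{-342795 + \frac{29664}{\left(-19764 + 549 \left(-15\right)\right) + \left(-179 + 38376\right)}} = \frac{1}{-342795 + \frac{29664}{\left(-19764 - 8235\right) + 38197}} = \frac{1}{-342795 + \frac{29664}{-27999 + 38197}} = \frac{1}{-342795 + \frac{29664}{10198}} = \frac{1}{-342795 + 29664 \cdot \frac{1}{10198}} = \frac{1}{-342795 + \frac{14832}{5099}} = \frac{1}{- \frac{1747896873}{5099}} = - \frac{5099}{1747896873}$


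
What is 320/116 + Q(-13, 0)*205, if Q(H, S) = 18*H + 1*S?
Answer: -1391050/29 ≈ -47967.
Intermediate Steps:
Q(H, S) = S + 18*H (Q(H, S) = 18*H + S = S + 18*H)
320/116 + Q(-13, 0)*205 = 320/116 + (0 + 18*(-13))*205 = 320*(1/116) + (0 - 234)*205 = 80/29 - 234*205 = 80/29 - 47970 = -1391050/29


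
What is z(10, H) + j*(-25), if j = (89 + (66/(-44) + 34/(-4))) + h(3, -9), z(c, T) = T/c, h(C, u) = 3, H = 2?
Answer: -10249/5 ≈ -2049.8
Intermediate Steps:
j = 82 (j = (89 + (66/(-44) + 34/(-4))) + 3 = (89 + (66*(-1/44) + 34*(-¼))) + 3 = (89 + (-3/2 - 17/2)) + 3 = (89 - 10) + 3 = 79 + 3 = 82)
z(10, H) + j*(-25) = 2/10 + 82*(-25) = 2*(⅒) - 2050 = ⅕ - 2050 = -10249/5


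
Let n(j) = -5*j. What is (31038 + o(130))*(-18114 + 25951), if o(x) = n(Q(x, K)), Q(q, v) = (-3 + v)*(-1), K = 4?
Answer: 243283991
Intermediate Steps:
Q(q, v) = 3 - v
o(x) = 5 (o(x) = -5*(3 - 1*4) = -5*(3 - 4) = -5*(-1) = 5)
(31038 + o(130))*(-18114 + 25951) = (31038 + 5)*(-18114 + 25951) = 31043*7837 = 243283991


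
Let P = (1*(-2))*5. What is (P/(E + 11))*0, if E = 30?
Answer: 0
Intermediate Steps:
P = -10 (P = -2*5 = -10)
(P/(E + 11))*0 = (-10/(30 + 11))*0 = (-10/41)*0 = ((1/41)*(-10))*0 = -10/41*0 = 0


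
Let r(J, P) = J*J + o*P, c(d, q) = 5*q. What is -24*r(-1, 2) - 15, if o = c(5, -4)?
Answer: 921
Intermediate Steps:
o = -20 (o = 5*(-4) = -20)
r(J, P) = J**2 - 20*P (r(J, P) = J*J - 20*P = J**2 - 20*P)
-24*r(-1, 2) - 15 = -24*((-1)**2 - 20*2) - 15 = -24*(1 - 40) - 15 = -24*(-39) - 15 = 936 - 15 = 921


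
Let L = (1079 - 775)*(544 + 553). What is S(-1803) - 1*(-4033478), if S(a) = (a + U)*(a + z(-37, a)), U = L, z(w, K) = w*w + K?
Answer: -737945867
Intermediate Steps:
z(w, K) = K + w**2 (z(w, K) = w**2 + K = K + w**2)
L = 333488 (L = 304*1097 = 333488)
U = 333488
S(a) = (1369 + 2*a)*(333488 + a) (S(a) = (a + 333488)*(a + (a + (-37)**2)) = (333488 + a)*(a + (a + 1369)) = (333488 + a)*(a + (1369 + a)) = (333488 + a)*(1369 + 2*a) = (1369 + 2*a)*(333488 + a))
S(-1803) - 1*(-4033478) = (456545072 + 2*(-1803)**2 + 668345*(-1803)) - 1*(-4033478) = (456545072 + 2*3250809 - 1205026035) + 4033478 = (456545072 + 6501618 - 1205026035) + 4033478 = -741979345 + 4033478 = -737945867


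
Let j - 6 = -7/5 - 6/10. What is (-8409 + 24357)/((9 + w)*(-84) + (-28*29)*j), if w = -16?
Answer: -3987/665 ≈ -5.9955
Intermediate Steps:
j = 4 (j = 6 + (-7/5 - 6/10) = 6 + (-7*⅕ - 6*⅒) = 6 + (-7/5 - ⅗) = 6 - 2 = 4)
(-8409 + 24357)/((9 + w)*(-84) + (-28*29)*j) = (-8409 + 24357)/((9 - 16)*(-84) - 28*29*4) = 15948/(-7*(-84) - 812*4) = 15948/(588 - 3248) = 15948/(-2660) = 15948*(-1/2660) = -3987/665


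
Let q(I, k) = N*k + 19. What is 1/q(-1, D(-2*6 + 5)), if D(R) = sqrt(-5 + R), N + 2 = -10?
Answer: 19/2089 + 24*I*sqrt(3)/2089 ≈ 0.0090953 + 0.019899*I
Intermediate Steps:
N = -12 (N = -2 - 10 = -12)
q(I, k) = 19 - 12*k (q(I, k) = -12*k + 19 = 19 - 12*k)
1/q(-1, D(-2*6 + 5)) = 1/(19 - 12*sqrt(-5 + (-2*6 + 5))) = 1/(19 - 12*sqrt(-5 + (-12 + 5))) = 1/(19 - 12*sqrt(-5 - 7)) = 1/(19 - 24*I*sqrt(3))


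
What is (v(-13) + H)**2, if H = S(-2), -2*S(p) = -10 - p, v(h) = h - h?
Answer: 16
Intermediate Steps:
v(h) = 0
S(p) = 5 + p/2 (S(p) = -(-10 - p)/2 = 5 + p/2)
H = 4 (H = 5 + (1/2)*(-2) = 5 - 1 = 4)
(v(-13) + H)**2 = (0 + 4)**2 = 4**2 = 16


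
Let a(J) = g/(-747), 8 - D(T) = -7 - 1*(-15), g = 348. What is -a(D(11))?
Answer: 116/249 ≈ 0.46586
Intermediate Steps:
D(T) = 0 (D(T) = 8 - (-7 - 1*(-15)) = 8 - (-7 + 15) = 8 - 1*8 = 8 - 8 = 0)
a(J) = -116/249 (a(J) = 348/(-747) = 348*(-1/747) = -116/249)
-a(D(11)) = -1*(-116/249) = 116/249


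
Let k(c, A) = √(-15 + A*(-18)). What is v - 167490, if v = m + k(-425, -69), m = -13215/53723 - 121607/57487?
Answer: -517279070960056/3088374101 + √1227 ≈ -1.6746e+5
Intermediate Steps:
k(c, A) = √(-15 - 18*A)
m = -7292783566/3088374101 (m = -13215*1/53723 - 121607*1/57487 = -13215/53723 - 121607/57487 = -7292783566/3088374101 ≈ -2.3614)
v = -7292783566/3088374101 + √1227 (v = -7292783566/3088374101 + √(-15 - 18*(-69)) = -7292783566/3088374101 + √(-15 + 1242) = -7292783566/3088374101 + √1227 ≈ 32.667)
v - 167490 = (-7292783566/3088374101 + √1227) - 167490 = -517279070960056/3088374101 + √1227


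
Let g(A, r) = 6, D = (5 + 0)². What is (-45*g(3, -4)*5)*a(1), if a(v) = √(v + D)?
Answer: -1350*√26 ≈ -6883.7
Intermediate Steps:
D = 25 (D = 5² = 25)
a(v) = √(25 + v) (a(v) = √(v + 25) = √(25 + v))
(-45*g(3, -4)*5)*a(1) = (-270*5)*√(25 + 1) = (-45*30)*√26 = -1350*√26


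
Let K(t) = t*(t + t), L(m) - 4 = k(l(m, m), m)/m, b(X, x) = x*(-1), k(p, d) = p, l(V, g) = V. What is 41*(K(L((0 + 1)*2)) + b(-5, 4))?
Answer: 1886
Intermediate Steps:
b(X, x) = -x
L(m) = 5 (L(m) = 4 + m/m = 4 + 1 = 5)
K(t) = 2*t**2 (K(t) = t*(2*t) = 2*t**2)
41*(K(L((0 + 1)*2)) + b(-5, 4)) = 41*(2*5**2 - 1*4) = 41*(2*25 - 4) = 41*(50 - 4) = 41*46 = 1886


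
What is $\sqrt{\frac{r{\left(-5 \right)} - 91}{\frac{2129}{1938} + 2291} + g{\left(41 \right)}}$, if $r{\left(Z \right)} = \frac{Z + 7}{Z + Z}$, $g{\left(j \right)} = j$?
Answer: $\frac{\sqrt{20205812355156545}}{22210435} \approx 6.4$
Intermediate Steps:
$r{\left(Z \right)} = \frac{7 + Z}{2 Z}$
$\sqrt{\frac{r{\left(-5 \right)} - 91}{\frac{2129}{1938} + 2291} + g{\left(41 \right)}} = \sqrt{\frac{\frac{7 - 5}{2 \left(-5\right)} - 91}{\frac{2129}{1938} + 2291} + 41} = \sqrt{\frac{\frac{1}{2} \left(- \frac{1}{5}\right) 2 - 91}{2129 \cdot \frac{1}{1938} + 2291} + 41} = \sqrt{\frac{- \frac{1}{5} - 91}{\frac{2129}{1938} + 2291} + 41} = \sqrt{- \frac{456}{5 \cdot \frac{4442087}{1938}} + 41} = \sqrt{\left(- \frac{456}{5}\right) \frac{1938}{4442087} + 41} = \sqrt{- \frac{883728}{22210435} + 41} = \sqrt{\frac{909744107}{22210435}} = \frac{\sqrt{20205812355156545}}{22210435}$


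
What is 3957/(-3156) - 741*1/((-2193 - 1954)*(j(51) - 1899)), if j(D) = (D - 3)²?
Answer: -56782747/45304380 ≈ -1.2534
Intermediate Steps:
j(D) = (-3 + D)²
3957/(-3156) - 741*1/((-2193 - 1954)*(j(51) - 1899)) = 3957/(-3156) - 741*1/((-2193 - 1954)*((-3 + 51)² - 1899)) = 3957*(-1/3156) - 741*(-1/(4147*(48² - 1899))) = -1319/1052 - 741*(-1/(4147*(2304 - 1899))) = -1319/1052 - 741/((-4147*405)) = -1319/1052 - 741/(-1679535) = -1319/1052 - 741*(-1/1679535) = -1319/1052 + 19/43065 = -56782747/45304380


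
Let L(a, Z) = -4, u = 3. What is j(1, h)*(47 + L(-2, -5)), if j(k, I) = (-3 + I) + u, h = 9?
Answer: 387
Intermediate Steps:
j(k, I) = I (j(k, I) = (-3 + I) + 3 = I)
j(1, h)*(47 + L(-2, -5)) = 9*(47 - 4) = 9*43 = 387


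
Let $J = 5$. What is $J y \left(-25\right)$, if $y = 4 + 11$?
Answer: $-1875$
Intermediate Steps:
$y = 15$
$J y \left(-25\right) = 5 \cdot 15 \left(-25\right) = 75 \left(-25\right) = -1875$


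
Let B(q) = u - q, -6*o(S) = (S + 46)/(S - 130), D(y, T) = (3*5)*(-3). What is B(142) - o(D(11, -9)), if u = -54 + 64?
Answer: -138601/1050 ≈ -132.00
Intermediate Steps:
D(y, T) = -45 (D(y, T) = 15*(-3) = -45)
o(S) = -(46 + S)/(6*(-130 + S)) (o(S) = -(S + 46)/(6*(S - 130)) = -(46 + S)/(6*(-130 + S)))
u = 10
B(q) = 10 - q
B(142) - o(D(11, -9)) = (10 - 1*142) - (-46 - 1*(-45))/(6*(-130 - 45)) = (10 - 142) - (-46 + 45)/(6*(-175)) = -132 - (-1)*(-1)/(6*175) = -132 - 1*1/1050 = -132 - 1/1050 = -138601/1050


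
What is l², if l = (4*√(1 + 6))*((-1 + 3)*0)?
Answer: 0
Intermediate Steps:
l = 0 (l = (4*√7)*(2*0) = (4*√7)*0 = 0)
l² = 0² = 0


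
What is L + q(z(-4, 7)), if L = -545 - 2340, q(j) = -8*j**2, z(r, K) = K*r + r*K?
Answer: -27973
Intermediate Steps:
z(r, K) = 2*K*r (z(r, K) = K*r + K*r = 2*K*r)
L = -2885
L + q(z(-4, 7)) = -2885 - 8*(2*7*(-4))**2 = -2885 - 8*(-56)**2 = -2885 - 8*3136 = -2885 - 25088 = -27973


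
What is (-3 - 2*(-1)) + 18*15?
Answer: 269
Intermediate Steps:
(-3 - 2*(-1)) + 18*15 = (-3 + 2) + 270 = -1 + 270 = 269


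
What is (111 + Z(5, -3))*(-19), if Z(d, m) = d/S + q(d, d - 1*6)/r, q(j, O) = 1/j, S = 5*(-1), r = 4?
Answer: -41819/20 ≈ -2090.9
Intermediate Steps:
S = -5
Z(d, m) = -d/5 + 1/(4*d) (Z(d, m) = d/(-5) + 1/(d*4) = d*(-⅕) + (¼)/d = -d/5 + 1/(4*d))
(111 + Z(5, -3))*(-19) = (111 + (-⅕*5 + (¼)/5))*(-19) = (111 + (-1 + (¼)*(⅕)))*(-19) = (111 + (-1 + 1/20))*(-19) = (111 - 19/20)*(-19) = (2201/20)*(-19) = -41819/20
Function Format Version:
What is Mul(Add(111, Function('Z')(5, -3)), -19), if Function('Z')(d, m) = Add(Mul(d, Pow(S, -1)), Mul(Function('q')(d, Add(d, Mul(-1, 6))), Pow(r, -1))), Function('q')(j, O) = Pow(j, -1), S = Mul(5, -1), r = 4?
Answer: Rational(-41819, 20) ≈ -2090.9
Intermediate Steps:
S = -5
Function('Z')(d, m) = Add(Mul(Rational(-1, 5), d), Mul(Rational(1, 4), Pow(d, -1))) (Function('Z')(d, m) = Add(Mul(d, Pow(-5, -1)), Mul(Pow(d, -1), Pow(4, -1))) = Add(Mul(d, Rational(-1, 5)), Mul(Pow(d, -1), Rational(1, 4))) = Add(Mul(Rational(-1, 5), d), Mul(Rational(1, 4), Pow(d, -1))))
Mul(Add(111, Function('Z')(5, -3)), -19) = Mul(Add(111, Add(Mul(Rational(-1, 5), 5), Mul(Rational(1, 4), Pow(5, -1)))), -19) = Mul(Add(111, Add(-1, Mul(Rational(1, 4), Rational(1, 5)))), -19) = Mul(Add(111, Add(-1, Rational(1, 20))), -19) = Mul(Add(111, Rational(-19, 20)), -19) = Mul(Rational(2201, 20), -19) = Rational(-41819, 20)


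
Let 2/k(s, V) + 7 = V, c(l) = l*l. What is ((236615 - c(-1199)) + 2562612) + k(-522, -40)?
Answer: 63996420/47 ≈ 1.3616e+6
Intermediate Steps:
c(l) = l**2
k(s, V) = 2/(-7 + V)
((236615 - c(-1199)) + 2562612) + k(-522, -40) = ((236615 - 1*(-1199)**2) + 2562612) + 2/(-7 - 40) = ((236615 - 1*1437601) + 2562612) + 2/(-47) = ((236615 - 1437601) + 2562612) + 2*(-1/47) = (-1200986 + 2562612) - 2/47 = 1361626 - 2/47 = 63996420/47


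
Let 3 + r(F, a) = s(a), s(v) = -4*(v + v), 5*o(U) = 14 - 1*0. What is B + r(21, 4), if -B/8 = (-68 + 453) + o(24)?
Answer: -15687/5 ≈ -3137.4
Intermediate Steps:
o(U) = 14/5 (o(U) = (14 - 1*0)/5 = (14 + 0)/5 = (⅕)*14 = 14/5)
s(v) = -8*v
r(F, a) = -3 - 8*a
B = -15512/5 (B = -8*((-68 + 453) + 14/5) = -8*(385 + 14/5) = -8*1939/5 = -15512/5 ≈ -3102.4)
B + r(21, 4) = -15512/5 + (-3 - 8*4) = -15512/5 + (-3 - 32) = -15512/5 - 35 = -15687/5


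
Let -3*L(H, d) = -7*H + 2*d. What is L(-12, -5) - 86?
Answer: -332/3 ≈ -110.67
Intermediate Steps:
L(H, d) = -2*d/3 + 7*H/3 (L(H, d) = -(-7*H + 2*d)/3 = -2*d/3 + 7*H/3)
L(-12, -5) - 86 = (-2/3*(-5) + (7/3)*(-12)) - 86 = (10/3 - 28) - 86 = -74/3 - 86 = -332/3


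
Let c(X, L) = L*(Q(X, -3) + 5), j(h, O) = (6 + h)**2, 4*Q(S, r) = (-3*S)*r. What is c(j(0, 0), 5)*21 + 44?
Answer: 9074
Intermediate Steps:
Q(S, r) = -3*S*r/4 (Q(S, r) = ((-3*S)*r)/4 = (-3*S*r)/4 = -3*S*r/4)
c(X, L) = L*(5 + 9*X/4) (c(X, L) = L*(-3/4*X*(-3) + 5) = L*(9*X/4 + 5) = L*(5 + 9*X/4))
c(j(0, 0), 5)*21 + 44 = ((1/4)*5*(20 + 9*(6 + 0)**2))*21 + 44 = ((1/4)*5*(20 + 9*6**2))*21 + 44 = ((1/4)*5*(20 + 9*36))*21 + 44 = ((1/4)*5*(20 + 324))*21 + 44 = ((1/4)*5*344)*21 + 44 = 430*21 + 44 = 9030 + 44 = 9074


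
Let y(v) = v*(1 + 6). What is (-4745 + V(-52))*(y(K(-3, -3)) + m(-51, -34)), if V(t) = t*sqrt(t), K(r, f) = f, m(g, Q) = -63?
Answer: 398580 + 8736*I*sqrt(13) ≈ 3.9858e+5 + 31498.0*I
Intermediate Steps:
y(v) = 7*v (y(v) = v*7 = 7*v)
V(t) = t**(3/2)
(-4745 + V(-52))*(y(K(-3, -3)) + m(-51, -34)) = (-4745 + (-52)**(3/2))*(7*(-3) - 63) = (-4745 - 104*I*sqrt(13))*(-21 - 63) = (-4745 - 104*I*sqrt(13))*(-84) = 398580 + 8736*I*sqrt(13)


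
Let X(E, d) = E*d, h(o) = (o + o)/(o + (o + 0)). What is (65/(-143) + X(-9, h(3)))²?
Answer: 10816/121 ≈ 89.388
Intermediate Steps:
h(o) = 1 (h(o) = (2*o)/(o + o) = (2*o)/((2*o)) = (2*o)*(1/(2*o)) = 1)
(65/(-143) + X(-9, h(3)))² = (65/(-143) - 9*1)² = (65*(-1/143) - 9)² = (-5/11 - 9)² = (-104/11)² = 10816/121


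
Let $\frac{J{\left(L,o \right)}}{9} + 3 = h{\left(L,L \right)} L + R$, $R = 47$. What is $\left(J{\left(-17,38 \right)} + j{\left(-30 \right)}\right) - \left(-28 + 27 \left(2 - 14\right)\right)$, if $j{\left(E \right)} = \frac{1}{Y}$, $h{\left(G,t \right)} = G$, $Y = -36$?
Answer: $\frac{120563}{36} \approx 3349.0$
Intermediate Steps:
$j{\left(E \right)} = - \frac{1}{36}$ ($j{\left(E \right)} = \frac{1}{-36} = - \frac{1}{36}$)
$J{\left(L,o \right)} = 396 + 9 L^{2}$ ($J{\left(L,o \right)} = -27 + 9 \left(L L + 47\right) = -27 + 9 \left(L^{2} + 47\right) = -27 + 9 \left(47 + L^{2}\right) = -27 + \left(423 + 9 L^{2}\right) = 396 + 9 L^{2}$)
$\left(J{\left(-17,38 \right)} + j{\left(-30 \right)}\right) - \left(-28 + 27 \left(2 - 14\right)\right) = \left(\left(396 + 9 \left(-17\right)^{2}\right) - \frac{1}{36}\right) - \left(-28 + 27 \left(2 - 14\right)\right) = \left(\left(396 + 9 \cdot 289\right) - \frac{1}{36}\right) - \left(-28 + 27 \left(2 - 14\right)\right) = \left(\left(396 + 2601\right) - \frac{1}{36}\right) + \left(\left(-27\right) \left(-12\right) + 28\right) = \left(2997 - \frac{1}{36}\right) + \left(324 + 28\right) = \frac{107891}{36} + 352 = \frac{120563}{36}$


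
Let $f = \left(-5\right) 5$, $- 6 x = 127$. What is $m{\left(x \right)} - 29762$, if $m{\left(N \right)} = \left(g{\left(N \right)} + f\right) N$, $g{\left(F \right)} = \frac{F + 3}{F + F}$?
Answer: $- \frac{350903}{12} \approx -29242.0$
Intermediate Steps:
$x = - \frac{127}{6}$ ($x = \left(- \frac{1}{6}\right) 127 = - \frac{127}{6} \approx -21.167$)
$f = -25$
$g{\left(F \right)} = \frac{3 + F}{2 F}$
$m{\left(N \right)} = N \left(-25 + \frac{3 + N}{2 N}\right)$ ($m{\left(N \right)} = \left(\frac{3 + N}{2 N} - 25\right) N = \left(-25 + \frac{3 + N}{2 N}\right) N = N \left(-25 + \frac{3 + N}{2 N}\right)$)
$m{\left(x \right)} - 29762 = \left(\frac{3}{2} - - \frac{6223}{12}\right) - 29762 = \left(\frac{3}{2} + \frac{6223}{12}\right) - 29762 = \frac{6241}{12} - 29762 = - \frac{350903}{12}$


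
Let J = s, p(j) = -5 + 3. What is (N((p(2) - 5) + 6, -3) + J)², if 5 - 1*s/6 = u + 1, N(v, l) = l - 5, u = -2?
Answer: 784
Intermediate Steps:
p(j) = -2
N(v, l) = -5 + l
s = 36 (s = 30 - 6*(-2 + 1) = 30 - 6*(-1) = 30 + 6 = 36)
J = 36
(N((p(2) - 5) + 6, -3) + J)² = ((-5 - 3) + 36)² = (-8 + 36)² = 28² = 784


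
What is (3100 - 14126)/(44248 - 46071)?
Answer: 11026/1823 ≈ 6.0483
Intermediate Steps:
(3100 - 14126)/(44248 - 46071) = -11026/(-1823) = -11026*(-1/1823) = 11026/1823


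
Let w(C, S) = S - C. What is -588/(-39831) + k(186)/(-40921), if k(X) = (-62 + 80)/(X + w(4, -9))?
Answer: 1387310282/93992304241 ≈ 0.014760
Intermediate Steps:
k(X) = 18/(-13 + X) (k(X) = (-62 + 80)/(X + (-9 - 1*4)) = 18/(X + (-9 - 4)) = 18/(X - 13) = 18/(-13 + X))
-588/(-39831) + k(186)/(-40921) = -588/(-39831) + (18/(-13 + 186))/(-40921) = -588*(-1/39831) + (18/173)*(-1/40921) = 196/13277 + (18*(1/173))*(-1/40921) = 196/13277 + (18/173)*(-1/40921) = 196/13277 - 18/7079333 = 1387310282/93992304241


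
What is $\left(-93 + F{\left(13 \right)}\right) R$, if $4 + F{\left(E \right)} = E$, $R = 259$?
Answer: $-21756$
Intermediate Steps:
$F{\left(E \right)} = -4 + E$
$\left(-93 + F{\left(13 \right)}\right) R = \left(-93 + \left(-4 + 13\right)\right) 259 = \left(-93 + 9\right) 259 = \left(-84\right) 259 = -21756$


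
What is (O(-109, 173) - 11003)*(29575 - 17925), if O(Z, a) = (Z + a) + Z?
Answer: -128709200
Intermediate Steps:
O(Z, a) = a + 2*Z
(O(-109, 173) - 11003)*(29575 - 17925) = ((173 + 2*(-109)) - 11003)*(29575 - 17925) = ((173 - 218) - 11003)*11650 = (-45 - 11003)*11650 = -11048*11650 = -128709200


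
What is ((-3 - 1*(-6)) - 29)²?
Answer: 676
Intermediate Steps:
((-3 - 1*(-6)) - 29)² = ((-3 + 6) - 29)² = (3 - 29)² = (-26)² = 676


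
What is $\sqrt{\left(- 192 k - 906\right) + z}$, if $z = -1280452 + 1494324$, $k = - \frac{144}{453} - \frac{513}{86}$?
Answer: $\frac{\sqrt{9029301984182}}{6493} \approx 462.79$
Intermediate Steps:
$k = - \frac{81591}{12986}$ ($k = \left(-144\right) \frac{1}{453} - \frac{513}{86} = - \frac{48}{151} - \frac{513}{86} = - \frac{81591}{12986} \approx -6.283$)
$z = 213872$
$\sqrt{\left(- 192 k - 906\right) + z} = \sqrt{\left(\left(-192\right) \left(- \frac{81591}{12986}\right) - 906\right) + 213872} = \sqrt{\left(\frac{7832736}{6493} - 906\right) + 213872} = \sqrt{\frac{1950078}{6493} + 213872} = \sqrt{\frac{1390620974}{6493}} = \frac{\sqrt{9029301984182}}{6493}$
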